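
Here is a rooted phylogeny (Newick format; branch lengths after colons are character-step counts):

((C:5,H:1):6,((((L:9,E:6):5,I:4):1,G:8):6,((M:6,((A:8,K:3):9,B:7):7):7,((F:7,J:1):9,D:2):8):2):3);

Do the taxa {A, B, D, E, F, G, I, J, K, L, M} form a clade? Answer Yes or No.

Yes

The most recent common ancestor of these taxa subtends ((((L,E),I),G),((M,((A,K),B)),((F,J),D))).
That clade has exactly 11 tips — every listed taxon and nothing else — so the group is monophyletic.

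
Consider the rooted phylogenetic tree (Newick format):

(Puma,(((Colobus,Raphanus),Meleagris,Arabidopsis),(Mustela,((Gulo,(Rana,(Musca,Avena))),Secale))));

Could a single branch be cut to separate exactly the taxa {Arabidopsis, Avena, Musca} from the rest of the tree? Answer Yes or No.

The MRCA of the listed taxa subtends (((Colobus,Raphanus),Meleagris,Arabidopsis),(Mustela,((Gulo,(Rana,(Musca,Avena))),Secale))).
That clade also contains Colobus, Gulo, Meleagris, Mustela, Rana, Raphanus, Secale, which are not in the proposed group, so the group is not monophyletic.

No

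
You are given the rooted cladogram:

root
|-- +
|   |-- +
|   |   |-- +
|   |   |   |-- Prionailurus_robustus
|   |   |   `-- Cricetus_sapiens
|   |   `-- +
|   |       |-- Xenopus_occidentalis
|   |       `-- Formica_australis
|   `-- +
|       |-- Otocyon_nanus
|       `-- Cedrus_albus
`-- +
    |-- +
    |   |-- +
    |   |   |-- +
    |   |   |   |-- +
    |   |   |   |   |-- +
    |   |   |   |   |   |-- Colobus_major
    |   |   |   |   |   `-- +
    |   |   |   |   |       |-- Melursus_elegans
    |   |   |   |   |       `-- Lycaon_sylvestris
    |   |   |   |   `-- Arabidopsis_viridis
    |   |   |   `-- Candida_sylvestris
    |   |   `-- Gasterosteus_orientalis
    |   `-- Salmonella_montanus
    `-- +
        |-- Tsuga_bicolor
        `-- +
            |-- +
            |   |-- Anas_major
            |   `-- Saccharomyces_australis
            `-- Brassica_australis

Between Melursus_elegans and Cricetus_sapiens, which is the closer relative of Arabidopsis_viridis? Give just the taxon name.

The MRCA of Arabidopsis_viridis and Melursus_elegans subtends ((Colobus_major,(Melursus_elegans,Lycaon_sylvestris)),Arabidopsis_viridis) (4 taxa).
The MRCA of Arabidopsis_viridis and Cricetus_sapiens is the root, subtending the entire tree (17 taxa).
The first is nested inside the second, so Arabidopsis_viridis shares a more recent common ancestor with Melursus_elegans.

Melursus_elegans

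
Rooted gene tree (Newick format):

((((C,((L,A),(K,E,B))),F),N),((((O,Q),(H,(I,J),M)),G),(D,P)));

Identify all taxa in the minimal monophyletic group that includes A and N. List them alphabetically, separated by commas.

A, B, C, E, F, K, L, N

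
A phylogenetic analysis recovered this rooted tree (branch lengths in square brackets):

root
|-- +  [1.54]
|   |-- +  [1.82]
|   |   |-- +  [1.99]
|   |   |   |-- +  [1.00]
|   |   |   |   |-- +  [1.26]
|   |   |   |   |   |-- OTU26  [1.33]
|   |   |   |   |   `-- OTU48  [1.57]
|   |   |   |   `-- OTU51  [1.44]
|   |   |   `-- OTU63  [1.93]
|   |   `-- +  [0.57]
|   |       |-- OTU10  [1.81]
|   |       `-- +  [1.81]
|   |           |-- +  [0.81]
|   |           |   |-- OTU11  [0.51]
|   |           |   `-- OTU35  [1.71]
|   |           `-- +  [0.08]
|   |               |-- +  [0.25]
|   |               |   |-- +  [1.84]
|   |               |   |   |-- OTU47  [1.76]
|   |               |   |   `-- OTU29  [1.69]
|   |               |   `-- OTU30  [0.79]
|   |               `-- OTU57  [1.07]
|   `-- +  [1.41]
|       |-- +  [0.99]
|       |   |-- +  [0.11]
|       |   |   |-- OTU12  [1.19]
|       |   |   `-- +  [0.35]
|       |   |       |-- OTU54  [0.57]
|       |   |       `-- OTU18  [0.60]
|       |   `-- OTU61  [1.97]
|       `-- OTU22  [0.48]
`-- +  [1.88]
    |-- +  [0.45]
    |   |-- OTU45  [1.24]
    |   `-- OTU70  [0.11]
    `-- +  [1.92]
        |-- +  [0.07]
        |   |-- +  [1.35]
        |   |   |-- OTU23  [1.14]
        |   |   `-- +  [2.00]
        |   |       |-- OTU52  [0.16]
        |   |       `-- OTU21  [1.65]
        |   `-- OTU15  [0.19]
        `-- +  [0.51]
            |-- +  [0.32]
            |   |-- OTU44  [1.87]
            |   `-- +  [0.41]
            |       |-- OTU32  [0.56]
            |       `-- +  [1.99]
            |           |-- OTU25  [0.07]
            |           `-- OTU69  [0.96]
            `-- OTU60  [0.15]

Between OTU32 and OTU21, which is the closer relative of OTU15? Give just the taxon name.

OTU21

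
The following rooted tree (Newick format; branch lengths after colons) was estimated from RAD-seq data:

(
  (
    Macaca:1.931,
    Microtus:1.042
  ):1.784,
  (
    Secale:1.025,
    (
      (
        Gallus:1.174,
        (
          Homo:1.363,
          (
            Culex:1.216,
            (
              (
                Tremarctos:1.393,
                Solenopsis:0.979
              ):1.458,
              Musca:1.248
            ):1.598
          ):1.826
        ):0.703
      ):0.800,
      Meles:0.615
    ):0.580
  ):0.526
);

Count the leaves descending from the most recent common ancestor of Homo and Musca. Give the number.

The MRCA of Homo and Musca is the node subtending (Homo,(Culex,((Tremarctos,Solenopsis),Musca))).
That clade contains 5 terminal taxa: Culex, Homo, Musca, Solenopsis, Tremarctos.

5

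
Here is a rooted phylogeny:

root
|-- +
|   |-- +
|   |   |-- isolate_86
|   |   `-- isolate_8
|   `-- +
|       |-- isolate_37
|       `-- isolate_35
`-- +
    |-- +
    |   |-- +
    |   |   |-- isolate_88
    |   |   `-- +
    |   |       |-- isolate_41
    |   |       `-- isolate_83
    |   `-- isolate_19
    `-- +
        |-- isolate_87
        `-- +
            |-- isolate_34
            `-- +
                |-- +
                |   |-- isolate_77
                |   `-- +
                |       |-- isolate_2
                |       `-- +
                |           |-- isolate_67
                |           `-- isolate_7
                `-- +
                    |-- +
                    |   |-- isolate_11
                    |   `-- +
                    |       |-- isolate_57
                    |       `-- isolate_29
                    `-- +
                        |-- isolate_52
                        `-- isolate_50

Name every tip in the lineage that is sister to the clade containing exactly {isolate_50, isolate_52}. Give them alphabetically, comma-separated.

The clade containing exactly {isolate_50, isolate_52} attaches to the tree at the node subtending ((isolate_11,(isolate_57,isolate_29)),(isolate_52,isolate_50)).
The other lineage descending from that same node — the sister group — is (isolate_11,(isolate_57,isolate_29)); its 3 tips in alphabetical order are the answer.

isolate_11, isolate_29, isolate_57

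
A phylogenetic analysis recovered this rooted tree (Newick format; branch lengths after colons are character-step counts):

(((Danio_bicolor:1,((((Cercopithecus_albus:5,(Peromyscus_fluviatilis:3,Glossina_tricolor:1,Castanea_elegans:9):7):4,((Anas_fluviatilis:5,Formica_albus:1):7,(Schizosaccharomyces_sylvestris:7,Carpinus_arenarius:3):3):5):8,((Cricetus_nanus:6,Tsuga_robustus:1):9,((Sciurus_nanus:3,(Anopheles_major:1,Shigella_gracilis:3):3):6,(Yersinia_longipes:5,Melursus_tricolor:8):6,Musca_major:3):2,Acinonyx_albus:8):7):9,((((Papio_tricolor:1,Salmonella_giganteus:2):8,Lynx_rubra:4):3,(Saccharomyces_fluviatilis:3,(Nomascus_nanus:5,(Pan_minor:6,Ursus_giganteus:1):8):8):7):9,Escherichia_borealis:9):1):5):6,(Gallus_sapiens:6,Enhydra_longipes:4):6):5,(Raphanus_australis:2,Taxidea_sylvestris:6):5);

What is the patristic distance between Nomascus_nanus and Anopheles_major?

The path runs Nomascus_nanus → … → MRCA → … → Anopheles_major; the MRCA is the node subtending ((((Cercopithecus_albus,(Peromyscus_fluviatilis,Glossina_tricolor,Castanea_elegans)),((Anas_fluviatilis,Formica_albus),(Schizosaccharomyces_sylvestris,Carpinus_arenarius))),((Cricetus_nanus,Tsuga_robustus),((Sciurus_nanus,(Anopheles_major,Shigella_gracilis)),(Yersinia_longipes,Melursus_tricolor),Musca_major),Acinonyx_albus)),((((Papio_tricolor,Salmonella_giganteus),Lynx_rubra),(Saccharomyces_fluviatilis,(Nomascus_nanus,(Pan_minor,Ursus_giganteus)))),Escherichia_borealis)).
Branch lengths along that path: 5 + 8 + 7 + 9 + 1 + 9 + 7 + 2 + 6 + 3 + 1 = 58.

58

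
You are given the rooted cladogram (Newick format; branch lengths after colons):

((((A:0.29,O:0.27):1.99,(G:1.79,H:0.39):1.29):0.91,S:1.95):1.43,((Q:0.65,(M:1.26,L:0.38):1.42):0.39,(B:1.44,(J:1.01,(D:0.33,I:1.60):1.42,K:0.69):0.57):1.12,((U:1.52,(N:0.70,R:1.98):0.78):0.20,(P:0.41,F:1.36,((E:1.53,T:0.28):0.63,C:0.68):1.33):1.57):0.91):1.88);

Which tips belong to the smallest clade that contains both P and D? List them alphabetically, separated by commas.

Tracing P: it sits inside (P,F,((E,T),C)).
Tracing D: it sits inside (D,I).
The smallest clade enclosing both is ((Q,(M,L)),(B,(J,(D,I),K)),((U,(N,R)),(P,F,((E,T),C)))); the answer is its 16 terminal taxa in alphabetical order.

B, C, D, E, F, I, J, K, L, M, N, P, Q, R, T, U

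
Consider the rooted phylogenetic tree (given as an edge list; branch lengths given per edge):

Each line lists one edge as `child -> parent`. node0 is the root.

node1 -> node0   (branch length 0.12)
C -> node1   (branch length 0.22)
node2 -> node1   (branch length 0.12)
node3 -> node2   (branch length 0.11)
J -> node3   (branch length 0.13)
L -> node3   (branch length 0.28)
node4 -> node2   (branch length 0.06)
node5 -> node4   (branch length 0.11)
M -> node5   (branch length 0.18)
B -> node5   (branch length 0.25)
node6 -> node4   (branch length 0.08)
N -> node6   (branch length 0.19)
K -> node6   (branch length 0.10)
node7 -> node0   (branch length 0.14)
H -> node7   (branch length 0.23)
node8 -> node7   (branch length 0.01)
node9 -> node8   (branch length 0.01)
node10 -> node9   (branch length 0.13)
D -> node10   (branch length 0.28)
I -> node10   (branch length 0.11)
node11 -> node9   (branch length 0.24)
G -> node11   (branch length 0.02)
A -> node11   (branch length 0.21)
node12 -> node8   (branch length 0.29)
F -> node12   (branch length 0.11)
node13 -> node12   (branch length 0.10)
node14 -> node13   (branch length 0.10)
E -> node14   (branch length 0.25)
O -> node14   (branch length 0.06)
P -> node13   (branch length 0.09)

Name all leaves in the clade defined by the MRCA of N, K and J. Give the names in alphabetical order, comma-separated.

Tracing N: it sits inside (N,K).
Tracing K: it sits inside (N,K).
Tracing J: it sits inside (J,L).
The smallest clade enclosing all 3 is ((J,L),((M,B),(N,K))); the answer is its 6 terminal taxa in alphabetical order.

B, J, K, L, M, N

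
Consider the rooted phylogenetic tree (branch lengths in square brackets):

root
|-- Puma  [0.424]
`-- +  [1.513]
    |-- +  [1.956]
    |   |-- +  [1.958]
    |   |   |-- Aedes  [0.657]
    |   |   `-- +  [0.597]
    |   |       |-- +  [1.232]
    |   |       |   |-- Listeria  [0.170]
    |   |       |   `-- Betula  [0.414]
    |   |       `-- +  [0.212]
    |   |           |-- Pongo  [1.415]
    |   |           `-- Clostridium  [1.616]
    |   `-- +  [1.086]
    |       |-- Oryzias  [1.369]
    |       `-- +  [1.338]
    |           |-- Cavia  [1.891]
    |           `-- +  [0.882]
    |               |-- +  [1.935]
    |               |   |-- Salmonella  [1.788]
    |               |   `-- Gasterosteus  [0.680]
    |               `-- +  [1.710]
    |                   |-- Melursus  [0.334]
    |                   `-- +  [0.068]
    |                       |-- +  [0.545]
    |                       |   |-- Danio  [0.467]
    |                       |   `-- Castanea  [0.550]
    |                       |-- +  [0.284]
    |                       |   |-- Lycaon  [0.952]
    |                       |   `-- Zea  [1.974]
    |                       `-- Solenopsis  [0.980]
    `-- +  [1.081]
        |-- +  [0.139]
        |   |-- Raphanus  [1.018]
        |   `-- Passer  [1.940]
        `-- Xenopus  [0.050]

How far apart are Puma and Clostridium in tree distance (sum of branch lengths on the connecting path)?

8.276

The path runs Puma → … → MRCA → … → Clostridium; the MRCA is the root of the tree.
Branch lengths along that path: 0.424 + 1.513 + 1.956 + 1.958 + 0.597 + 0.212 + 1.616 = 8.276.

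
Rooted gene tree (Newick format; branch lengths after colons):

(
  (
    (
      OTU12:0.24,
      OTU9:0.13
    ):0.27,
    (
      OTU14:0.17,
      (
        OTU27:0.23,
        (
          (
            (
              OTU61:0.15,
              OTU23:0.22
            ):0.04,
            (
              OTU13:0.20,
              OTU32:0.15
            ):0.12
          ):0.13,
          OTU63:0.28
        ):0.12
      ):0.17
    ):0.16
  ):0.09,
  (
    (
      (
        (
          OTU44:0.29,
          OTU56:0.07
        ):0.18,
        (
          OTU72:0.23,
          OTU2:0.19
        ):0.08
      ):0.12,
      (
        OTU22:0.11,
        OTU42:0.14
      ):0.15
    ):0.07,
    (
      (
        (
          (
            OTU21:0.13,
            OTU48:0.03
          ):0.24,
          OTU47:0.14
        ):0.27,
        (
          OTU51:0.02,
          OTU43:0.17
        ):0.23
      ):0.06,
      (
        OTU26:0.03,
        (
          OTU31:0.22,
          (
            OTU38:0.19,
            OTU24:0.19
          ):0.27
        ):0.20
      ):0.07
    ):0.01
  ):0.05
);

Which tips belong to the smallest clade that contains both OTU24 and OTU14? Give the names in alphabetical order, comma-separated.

Tracing OTU24: it sits inside (OTU38,OTU24).
Tracing OTU14: it sits inside (OTU14,(OTU27,(((OTU61,OTU23),(OTU13,OTU32)),OTU63))).
The smallest clade enclosing both is the whole tree (their MRCA is the root), so the answer is all 24 tips in alphabetical order.

OTU12, OTU13, OTU14, OTU2, OTU21, OTU22, OTU23, OTU24, OTU26, OTU27, OTU31, OTU32, OTU38, OTU42, OTU43, OTU44, OTU47, OTU48, OTU51, OTU56, OTU61, OTU63, OTU72, OTU9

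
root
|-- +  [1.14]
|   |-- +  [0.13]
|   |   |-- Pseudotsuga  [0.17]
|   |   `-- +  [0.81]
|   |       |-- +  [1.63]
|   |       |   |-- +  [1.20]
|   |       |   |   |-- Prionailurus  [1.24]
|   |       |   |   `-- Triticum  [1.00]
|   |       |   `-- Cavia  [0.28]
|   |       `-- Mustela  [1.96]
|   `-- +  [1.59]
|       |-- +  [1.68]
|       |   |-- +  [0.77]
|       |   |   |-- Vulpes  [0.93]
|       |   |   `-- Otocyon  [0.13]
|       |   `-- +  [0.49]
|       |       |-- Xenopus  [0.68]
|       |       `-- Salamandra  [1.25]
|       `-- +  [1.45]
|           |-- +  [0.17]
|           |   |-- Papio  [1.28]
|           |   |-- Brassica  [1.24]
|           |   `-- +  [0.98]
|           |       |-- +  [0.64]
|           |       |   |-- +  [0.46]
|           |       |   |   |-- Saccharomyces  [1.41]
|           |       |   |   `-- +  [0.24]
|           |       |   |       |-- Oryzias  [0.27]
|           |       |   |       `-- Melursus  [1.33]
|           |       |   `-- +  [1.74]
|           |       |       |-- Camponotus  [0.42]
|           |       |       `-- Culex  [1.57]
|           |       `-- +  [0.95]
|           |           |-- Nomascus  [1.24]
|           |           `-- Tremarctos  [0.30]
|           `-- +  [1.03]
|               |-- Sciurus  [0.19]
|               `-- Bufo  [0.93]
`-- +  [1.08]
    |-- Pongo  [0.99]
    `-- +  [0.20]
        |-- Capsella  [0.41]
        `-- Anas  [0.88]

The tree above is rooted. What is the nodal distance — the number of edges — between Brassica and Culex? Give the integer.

5

The MRCA of Brassica and Culex is the node subtending (Papio,Brassica,(((Saccharomyces,(Oryzias,Melursus)),(Camponotus,Culex)),(Nomascus,Tremarctos))).
From Brassica up to that node: 1 branch. From Culex up to the same node: 4 branches. Total: 1 + 4 = 5.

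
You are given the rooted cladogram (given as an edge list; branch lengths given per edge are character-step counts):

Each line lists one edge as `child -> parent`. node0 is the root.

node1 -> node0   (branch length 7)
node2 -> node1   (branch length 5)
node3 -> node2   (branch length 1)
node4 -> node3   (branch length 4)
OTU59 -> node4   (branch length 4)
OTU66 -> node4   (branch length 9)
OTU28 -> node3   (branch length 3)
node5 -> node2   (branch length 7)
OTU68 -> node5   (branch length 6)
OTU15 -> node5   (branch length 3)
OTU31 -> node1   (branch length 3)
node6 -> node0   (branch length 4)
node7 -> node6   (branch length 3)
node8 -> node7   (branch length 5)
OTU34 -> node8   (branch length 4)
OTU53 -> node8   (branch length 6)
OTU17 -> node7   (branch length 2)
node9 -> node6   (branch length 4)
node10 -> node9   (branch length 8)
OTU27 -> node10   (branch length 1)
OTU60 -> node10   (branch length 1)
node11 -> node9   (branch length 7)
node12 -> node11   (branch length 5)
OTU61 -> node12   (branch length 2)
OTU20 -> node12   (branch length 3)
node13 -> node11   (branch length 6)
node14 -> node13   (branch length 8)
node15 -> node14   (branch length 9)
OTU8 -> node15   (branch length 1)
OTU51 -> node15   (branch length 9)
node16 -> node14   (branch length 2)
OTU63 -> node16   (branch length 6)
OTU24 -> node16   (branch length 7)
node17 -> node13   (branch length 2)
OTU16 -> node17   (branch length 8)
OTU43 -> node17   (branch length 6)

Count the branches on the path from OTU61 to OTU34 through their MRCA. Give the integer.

The MRCA of OTU61 and OTU34 is the node subtending (((OTU34,OTU53),OTU17),((OTU27,OTU60),((OTU61,OTU20),(((OTU8,OTU51),(OTU63,OTU24)),(OTU16,OTU43))))).
From OTU61 up to that node: 4 branches. From OTU34 up to the same node: 3 branches. Total: 4 + 3 = 7.

7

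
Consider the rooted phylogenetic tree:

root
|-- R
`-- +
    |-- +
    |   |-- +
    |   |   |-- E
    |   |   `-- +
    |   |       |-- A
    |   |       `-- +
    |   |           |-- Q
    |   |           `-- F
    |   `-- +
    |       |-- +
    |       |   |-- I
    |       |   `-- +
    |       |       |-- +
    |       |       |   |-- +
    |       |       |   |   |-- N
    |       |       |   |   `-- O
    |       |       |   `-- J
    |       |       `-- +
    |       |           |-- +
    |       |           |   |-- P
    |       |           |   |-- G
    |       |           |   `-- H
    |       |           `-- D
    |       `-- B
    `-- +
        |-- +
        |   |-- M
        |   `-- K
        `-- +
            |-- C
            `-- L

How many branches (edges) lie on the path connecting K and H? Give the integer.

10

The MRCA of K and H is the node subtending (((E,(A,(Q,F))),((I,(((N,O),J),((P,G,H),D))),B)),((M,K),(C,L))).
From K up to that node: 3 branches. From H up to the same node: 7 branches. Total: 3 + 7 = 10.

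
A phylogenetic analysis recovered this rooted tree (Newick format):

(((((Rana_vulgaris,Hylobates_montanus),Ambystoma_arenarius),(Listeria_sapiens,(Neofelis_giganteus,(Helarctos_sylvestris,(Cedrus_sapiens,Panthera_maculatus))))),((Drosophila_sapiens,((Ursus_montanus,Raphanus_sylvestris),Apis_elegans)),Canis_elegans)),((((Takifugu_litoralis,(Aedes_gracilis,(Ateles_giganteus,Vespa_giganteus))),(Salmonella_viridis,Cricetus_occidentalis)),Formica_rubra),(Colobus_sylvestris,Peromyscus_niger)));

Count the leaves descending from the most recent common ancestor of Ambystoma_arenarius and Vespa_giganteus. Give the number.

22

The MRCA of Ambystoma_arenarius and Vespa_giganteus is the root, so the clade is the entire tree.
That clade contains 22 terminal taxa: Aedes_gracilis, Ambystoma_arenarius, Apis_elegans, Ateles_giganteus, Canis_elegans, Cedrus_sapiens, Colobus_sylvestris, Cricetus_occidentalis, Drosophila_sapiens, Formica_rubra, Helarctos_sylvestris, Hylobates_montanus, Listeria_sapiens, Neofelis_giganteus, Panthera_maculatus, Peromyscus_niger, Rana_vulgaris, Raphanus_sylvestris, Salmonella_viridis, Takifugu_litoralis, Ursus_montanus, Vespa_giganteus.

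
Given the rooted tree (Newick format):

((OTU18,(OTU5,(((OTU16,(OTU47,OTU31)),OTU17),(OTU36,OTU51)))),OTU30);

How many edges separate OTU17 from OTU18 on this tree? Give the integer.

5

The MRCA of OTU17 and OTU18 is the node subtending (OTU18,(OTU5,(((OTU16,(OTU47,OTU31)),OTU17),(OTU36,OTU51)))).
From OTU17 up to that node: 4 branches. From OTU18 up to the same node: 1 branch. Total: 4 + 1 = 5.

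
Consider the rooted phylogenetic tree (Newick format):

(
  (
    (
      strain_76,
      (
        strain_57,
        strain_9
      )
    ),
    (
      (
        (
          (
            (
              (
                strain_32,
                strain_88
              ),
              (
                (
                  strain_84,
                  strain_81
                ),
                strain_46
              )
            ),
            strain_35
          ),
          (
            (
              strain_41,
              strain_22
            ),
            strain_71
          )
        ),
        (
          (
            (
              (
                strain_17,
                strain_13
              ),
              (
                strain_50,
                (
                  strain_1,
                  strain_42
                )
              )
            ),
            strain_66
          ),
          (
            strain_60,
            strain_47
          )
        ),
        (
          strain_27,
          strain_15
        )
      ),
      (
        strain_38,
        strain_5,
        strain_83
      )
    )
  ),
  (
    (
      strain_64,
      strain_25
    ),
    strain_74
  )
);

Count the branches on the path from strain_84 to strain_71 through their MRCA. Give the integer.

The MRCA of strain_84 and strain_71 is the node subtending ((((strain_32,strain_88),((strain_84,strain_81),strain_46)),strain_35),((strain_41,strain_22),strain_71)).
From strain_84 up to that node: 5 branches. From strain_71 up to the same node: 2 branches. Total: 5 + 2 = 7.

7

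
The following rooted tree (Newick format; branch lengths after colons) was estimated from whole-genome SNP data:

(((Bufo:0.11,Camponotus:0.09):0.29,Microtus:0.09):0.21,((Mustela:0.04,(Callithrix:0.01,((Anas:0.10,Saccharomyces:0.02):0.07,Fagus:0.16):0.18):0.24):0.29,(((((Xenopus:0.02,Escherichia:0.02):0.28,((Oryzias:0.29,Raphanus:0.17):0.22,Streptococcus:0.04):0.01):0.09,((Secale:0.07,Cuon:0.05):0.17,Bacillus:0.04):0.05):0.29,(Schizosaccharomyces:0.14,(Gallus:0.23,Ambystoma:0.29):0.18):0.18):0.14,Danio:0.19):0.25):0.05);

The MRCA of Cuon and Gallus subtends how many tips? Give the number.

The MRCA of Cuon and Gallus is the node subtending ((((Xenopus,Escherichia),((Oryzias,Raphanus),Streptococcus)),((Secale,Cuon),Bacillus)),(Schizosaccharomyces,(Gallus,Ambystoma))).
That clade contains 11 terminal taxa: Ambystoma, Bacillus, Cuon, Escherichia, Gallus, Oryzias, Raphanus, Schizosaccharomyces, Secale, Streptococcus, Xenopus.

11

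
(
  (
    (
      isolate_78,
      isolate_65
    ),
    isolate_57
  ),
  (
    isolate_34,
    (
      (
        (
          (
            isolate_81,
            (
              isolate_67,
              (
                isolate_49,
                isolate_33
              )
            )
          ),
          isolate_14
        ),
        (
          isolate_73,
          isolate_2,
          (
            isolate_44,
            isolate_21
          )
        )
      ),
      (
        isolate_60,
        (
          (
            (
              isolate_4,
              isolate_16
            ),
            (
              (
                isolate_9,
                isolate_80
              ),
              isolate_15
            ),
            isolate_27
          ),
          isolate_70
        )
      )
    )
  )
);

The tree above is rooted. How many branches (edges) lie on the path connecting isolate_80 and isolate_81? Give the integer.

The MRCA of isolate_80 and isolate_81 is the node subtending ((((isolate_81,(isolate_67,(isolate_49,isolate_33))),isolate_14),(isolate_73,isolate_2,(isolate_44,isolate_21))),(isolate_60,(((isolate_4,isolate_16),((isolate_9,isolate_80),isolate_15),isolate_27),isolate_70))).
From isolate_80 up to that node: 6 branches. From isolate_81 up to the same node: 4 branches. Total: 6 + 4 = 10.

10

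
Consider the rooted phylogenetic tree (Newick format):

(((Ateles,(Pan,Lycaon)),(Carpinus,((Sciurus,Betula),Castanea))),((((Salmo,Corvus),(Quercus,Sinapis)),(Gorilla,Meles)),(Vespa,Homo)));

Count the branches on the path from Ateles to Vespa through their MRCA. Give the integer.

6

The MRCA of Ateles and Vespa is the root of the tree.
From Ateles up to that node: 3 branches. From Vespa up to the same node: 3 branches. Total: 3 + 3 = 6.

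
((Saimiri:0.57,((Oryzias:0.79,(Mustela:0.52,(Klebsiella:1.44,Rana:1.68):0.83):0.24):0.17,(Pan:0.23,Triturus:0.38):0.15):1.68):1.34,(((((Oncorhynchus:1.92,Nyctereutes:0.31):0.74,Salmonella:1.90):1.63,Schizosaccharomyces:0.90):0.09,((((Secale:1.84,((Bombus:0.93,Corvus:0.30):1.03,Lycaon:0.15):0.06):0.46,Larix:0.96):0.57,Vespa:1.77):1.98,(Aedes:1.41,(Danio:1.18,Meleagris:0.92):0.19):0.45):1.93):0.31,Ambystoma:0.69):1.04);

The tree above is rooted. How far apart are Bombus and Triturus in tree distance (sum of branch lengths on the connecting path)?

11.86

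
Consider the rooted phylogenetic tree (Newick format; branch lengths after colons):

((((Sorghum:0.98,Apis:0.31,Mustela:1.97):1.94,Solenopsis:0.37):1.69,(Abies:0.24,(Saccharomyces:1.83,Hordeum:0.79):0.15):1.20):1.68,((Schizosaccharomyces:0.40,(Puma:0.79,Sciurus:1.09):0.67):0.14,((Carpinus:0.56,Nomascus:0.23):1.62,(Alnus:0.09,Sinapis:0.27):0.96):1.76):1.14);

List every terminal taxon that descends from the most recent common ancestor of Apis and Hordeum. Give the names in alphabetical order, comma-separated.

Abies, Apis, Hordeum, Mustela, Saccharomyces, Solenopsis, Sorghum

Tracing Apis: it sits inside (Sorghum,Apis,Mustela).
Tracing Hordeum: it sits inside (Saccharomyces,Hordeum).
The smallest clade enclosing both is (((Sorghum,Apis,Mustela),Solenopsis),(Abies,(Saccharomyces,Hordeum))); the answer is its 7 terminal taxa in alphabetical order.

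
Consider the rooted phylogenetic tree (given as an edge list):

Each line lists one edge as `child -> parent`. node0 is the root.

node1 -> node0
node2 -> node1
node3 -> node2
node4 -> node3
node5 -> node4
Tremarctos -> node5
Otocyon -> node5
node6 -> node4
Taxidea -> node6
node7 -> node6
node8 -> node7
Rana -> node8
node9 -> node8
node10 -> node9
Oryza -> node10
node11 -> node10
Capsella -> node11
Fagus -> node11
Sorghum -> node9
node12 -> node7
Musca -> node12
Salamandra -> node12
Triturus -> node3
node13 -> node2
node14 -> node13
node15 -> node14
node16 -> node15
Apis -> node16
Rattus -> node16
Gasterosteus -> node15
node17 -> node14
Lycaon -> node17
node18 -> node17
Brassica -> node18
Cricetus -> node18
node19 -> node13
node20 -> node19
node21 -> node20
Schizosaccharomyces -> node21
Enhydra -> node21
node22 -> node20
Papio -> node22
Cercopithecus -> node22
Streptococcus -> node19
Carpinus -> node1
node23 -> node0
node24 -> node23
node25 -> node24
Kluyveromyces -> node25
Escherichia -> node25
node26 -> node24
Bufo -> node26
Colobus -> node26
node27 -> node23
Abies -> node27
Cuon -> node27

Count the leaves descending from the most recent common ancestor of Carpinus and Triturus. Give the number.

23

The MRCA of Carpinus and Triturus is the node subtending (((((Tremarctos,Otocyon),(Taxidea,((Rana,((Oryza,(Capsella,Fagus)),Sorghum)),(Musca,Salamandra)))),Triturus),((((Apis,Rattus),Gasterosteus),(Lycaon,(Brassica,Cricetus))),(((Schizosaccharomyces,Enhydra),(Papio,Cercopithecus)),Streptococcus))),Carpinus).
That clade contains 23 terminal taxa: Apis, Brassica, Capsella, Carpinus, Cercopithecus, Cricetus, Enhydra, Fagus, Gasterosteus, Lycaon, Musca, Oryza, Otocyon, Papio, Rana, Rattus, Salamandra, Schizosaccharomyces, Sorghum, Streptococcus, Taxidea, Tremarctos, Triturus.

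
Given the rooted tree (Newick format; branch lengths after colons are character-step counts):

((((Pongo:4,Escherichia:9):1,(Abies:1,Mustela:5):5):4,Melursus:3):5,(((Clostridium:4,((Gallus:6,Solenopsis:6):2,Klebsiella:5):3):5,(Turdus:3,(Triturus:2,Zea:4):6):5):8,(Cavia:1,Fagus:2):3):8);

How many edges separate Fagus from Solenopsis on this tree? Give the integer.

7

The MRCA of Fagus and Solenopsis is the node subtending (((Clostridium,((Gallus,Solenopsis),Klebsiella)),(Turdus,(Triturus,Zea))),(Cavia,Fagus)).
From Fagus up to that node: 2 branches. From Solenopsis up to the same node: 5 branches. Total: 2 + 5 = 7.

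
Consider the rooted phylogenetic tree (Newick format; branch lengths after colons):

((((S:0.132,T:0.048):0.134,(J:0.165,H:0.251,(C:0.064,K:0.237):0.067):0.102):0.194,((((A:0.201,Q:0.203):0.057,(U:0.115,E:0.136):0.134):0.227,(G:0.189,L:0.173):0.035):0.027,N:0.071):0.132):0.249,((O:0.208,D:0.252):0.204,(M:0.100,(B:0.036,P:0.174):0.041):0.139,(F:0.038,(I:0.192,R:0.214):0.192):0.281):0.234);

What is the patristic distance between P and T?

1.213

The path runs P → … → MRCA → … → T; the MRCA is the root of the tree.
Branch lengths along that path: 0.174 + 0.041 + 0.139 + 0.234 + 0.249 + 0.194 + 0.134 + 0.048 = 1.213.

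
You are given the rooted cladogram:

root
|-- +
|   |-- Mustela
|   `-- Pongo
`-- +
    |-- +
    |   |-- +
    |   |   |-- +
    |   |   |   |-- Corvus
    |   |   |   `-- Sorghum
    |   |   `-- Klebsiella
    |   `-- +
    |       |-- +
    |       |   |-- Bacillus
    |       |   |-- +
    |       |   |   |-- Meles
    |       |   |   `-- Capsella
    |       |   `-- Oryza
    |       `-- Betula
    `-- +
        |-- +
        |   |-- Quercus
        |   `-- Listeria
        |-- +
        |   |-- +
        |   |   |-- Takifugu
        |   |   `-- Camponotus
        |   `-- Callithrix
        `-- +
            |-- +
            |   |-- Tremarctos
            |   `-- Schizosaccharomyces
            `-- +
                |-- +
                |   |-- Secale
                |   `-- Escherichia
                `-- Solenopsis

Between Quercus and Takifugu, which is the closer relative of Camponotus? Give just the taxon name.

Takifugu

The MRCA of Camponotus and Takifugu subtends (Takifugu,Camponotus) (2 taxa).
The MRCA of Camponotus and Quercus subtends ((Quercus,Listeria),((Takifugu,Camponotus),Callithrix),((Tremarctos,Schizosaccharomyces),((Secale,Escherichia),Solenopsis))) (10 taxa).
The first is nested inside the second, so Camponotus shares a more recent common ancestor with Takifugu.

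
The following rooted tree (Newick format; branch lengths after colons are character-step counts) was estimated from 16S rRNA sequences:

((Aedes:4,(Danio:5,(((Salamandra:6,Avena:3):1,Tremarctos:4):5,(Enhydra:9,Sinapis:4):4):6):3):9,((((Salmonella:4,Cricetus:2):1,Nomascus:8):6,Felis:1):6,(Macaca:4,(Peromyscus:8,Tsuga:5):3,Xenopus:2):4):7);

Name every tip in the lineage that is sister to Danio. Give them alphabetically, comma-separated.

Danio attaches to the tree at the node subtending (Danio,(((Salamandra,Avena),Tremarctos),(Enhydra,Sinapis))).
The other lineage descending from that same node — the sister group — is (((Salamandra,Avena),Tremarctos),(Enhydra,Sinapis)); its 5 tips in alphabetical order are the answer.

Avena, Enhydra, Salamandra, Sinapis, Tremarctos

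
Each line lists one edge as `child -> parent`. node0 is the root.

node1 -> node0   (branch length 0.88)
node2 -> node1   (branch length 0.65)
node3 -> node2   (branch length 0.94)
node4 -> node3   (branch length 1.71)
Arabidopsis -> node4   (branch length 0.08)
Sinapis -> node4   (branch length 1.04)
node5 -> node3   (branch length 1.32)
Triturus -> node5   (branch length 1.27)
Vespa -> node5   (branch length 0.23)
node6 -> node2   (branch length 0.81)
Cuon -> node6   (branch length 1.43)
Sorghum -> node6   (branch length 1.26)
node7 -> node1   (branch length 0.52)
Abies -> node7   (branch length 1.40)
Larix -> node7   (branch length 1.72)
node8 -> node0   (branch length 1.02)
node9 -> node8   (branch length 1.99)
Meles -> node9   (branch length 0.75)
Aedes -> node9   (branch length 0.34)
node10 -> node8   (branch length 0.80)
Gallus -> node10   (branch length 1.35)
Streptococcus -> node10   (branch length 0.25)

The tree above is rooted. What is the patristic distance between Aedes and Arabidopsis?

The path runs Aedes → … → MRCA → … → Arabidopsis; the MRCA is the root of the tree.
Branch lengths along that path: 0.34 + 1.99 + 1.02 + 0.88 + 0.65 + 0.94 + 1.71 + 0.08 = 7.61.

7.61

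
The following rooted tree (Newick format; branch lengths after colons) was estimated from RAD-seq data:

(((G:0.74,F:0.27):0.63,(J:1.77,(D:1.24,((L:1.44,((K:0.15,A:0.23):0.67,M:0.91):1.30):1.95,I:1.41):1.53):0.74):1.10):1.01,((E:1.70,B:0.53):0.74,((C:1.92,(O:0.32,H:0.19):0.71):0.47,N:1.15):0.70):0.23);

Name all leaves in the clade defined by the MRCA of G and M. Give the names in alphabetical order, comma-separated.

A, D, F, G, I, J, K, L, M

Tracing G: it sits inside (G,F).
Tracing M: it sits inside ((K,A),M).
The smallest clade enclosing both is ((G,F),(J,(D,((L,((K,A),M)),I)))); the answer is its 9 terminal taxa in alphabetical order.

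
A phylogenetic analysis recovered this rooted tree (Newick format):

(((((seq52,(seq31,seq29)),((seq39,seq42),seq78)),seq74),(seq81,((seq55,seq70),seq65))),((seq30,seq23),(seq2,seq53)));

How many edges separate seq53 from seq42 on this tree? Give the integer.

9

The MRCA of seq53 and seq42 is the root of the tree.
From seq53 up to that node: 3 branches. From seq42 up to the same node: 6 branches. Total: 3 + 6 = 9.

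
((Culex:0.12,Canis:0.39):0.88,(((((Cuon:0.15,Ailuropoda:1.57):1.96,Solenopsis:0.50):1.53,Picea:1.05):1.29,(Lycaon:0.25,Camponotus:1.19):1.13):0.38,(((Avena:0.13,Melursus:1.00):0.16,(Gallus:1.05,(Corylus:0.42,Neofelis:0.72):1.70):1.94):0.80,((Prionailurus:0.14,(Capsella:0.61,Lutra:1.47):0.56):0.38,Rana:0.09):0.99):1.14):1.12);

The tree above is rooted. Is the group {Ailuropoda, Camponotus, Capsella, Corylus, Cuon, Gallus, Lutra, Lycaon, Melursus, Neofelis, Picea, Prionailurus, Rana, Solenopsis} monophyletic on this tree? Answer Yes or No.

No

The MRCA of the listed taxa subtends (((((Cuon,Ailuropoda),Solenopsis),Picea),(Lycaon,Camponotus)),(((Avena,Melursus),(Gallus,(Corylus,Neofelis))),((Prionailurus,(Capsella,Lutra)),Rana))).
That clade also contains Avena, which is not in the proposed group, so the group is not monophyletic.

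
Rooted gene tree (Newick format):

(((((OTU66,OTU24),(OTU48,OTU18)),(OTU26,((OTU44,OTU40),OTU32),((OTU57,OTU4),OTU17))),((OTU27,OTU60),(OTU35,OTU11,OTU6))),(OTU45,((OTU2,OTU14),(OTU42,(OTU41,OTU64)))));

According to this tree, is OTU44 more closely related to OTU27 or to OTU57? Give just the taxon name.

OTU57

The MRCA of OTU44 and OTU57 subtends (OTU26,((OTU44,OTU40),OTU32),((OTU57,OTU4),OTU17)) (7 taxa).
The MRCA of OTU44 and OTU27 subtends ((((OTU66,OTU24),(OTU48,OTU18)),(OTU26,((OTU44,OTU40),OTU32),((OTU57,OTU4),OTU17))),((OTU27,OTU60),(OTU35,OTU11,OTU6))) (16 taxa).
The first is nested inside the second, so OTU44 shares a more recent common ancestor with OTU57.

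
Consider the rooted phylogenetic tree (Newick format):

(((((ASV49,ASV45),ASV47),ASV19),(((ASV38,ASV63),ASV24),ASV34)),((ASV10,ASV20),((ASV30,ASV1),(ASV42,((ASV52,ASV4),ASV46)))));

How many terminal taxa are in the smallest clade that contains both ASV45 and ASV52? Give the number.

The MRCA of ASV45 and ASV52 is the root, so the clade is the entire tree.
That clade contains 16 terminal taxa: ASV1, ASV10, ASV19, ASV20, ASV24, ASV30, ASV34, ASV38, ASV4, ASV42, ASV45, ASV46, ASV47, ASV49, ASV52, ASV63.

16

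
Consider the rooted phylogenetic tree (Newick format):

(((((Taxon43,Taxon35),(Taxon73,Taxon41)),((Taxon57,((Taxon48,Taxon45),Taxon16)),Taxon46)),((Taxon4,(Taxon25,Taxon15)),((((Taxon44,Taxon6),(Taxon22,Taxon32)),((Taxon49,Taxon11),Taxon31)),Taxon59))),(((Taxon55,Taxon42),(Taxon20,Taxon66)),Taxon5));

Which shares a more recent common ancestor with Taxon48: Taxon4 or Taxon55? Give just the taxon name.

The MRCA of Taxon48 and Taxon4 subtends ((((Taxon43,Taxon35),(Taxon73,Taxon41)),((Taxon57,((Taxon48,Taxon45),Taxon16)),Taxon46)),((Taxon4,(Taxon25,Taxon15)),((((Taxon44,Taxon6),(Taxon22,Taxon32)),((Taxon49,Taxon11),Taxon31)),Taxon59))) (20 taxa).
The MRCA of Taxon48 and Taxon55 is the root, subtending the entire tree (25 taxa).
The first is nested inside the second, so Taxon48 shares a more recent common ancestor with Taxon4.

Taxon4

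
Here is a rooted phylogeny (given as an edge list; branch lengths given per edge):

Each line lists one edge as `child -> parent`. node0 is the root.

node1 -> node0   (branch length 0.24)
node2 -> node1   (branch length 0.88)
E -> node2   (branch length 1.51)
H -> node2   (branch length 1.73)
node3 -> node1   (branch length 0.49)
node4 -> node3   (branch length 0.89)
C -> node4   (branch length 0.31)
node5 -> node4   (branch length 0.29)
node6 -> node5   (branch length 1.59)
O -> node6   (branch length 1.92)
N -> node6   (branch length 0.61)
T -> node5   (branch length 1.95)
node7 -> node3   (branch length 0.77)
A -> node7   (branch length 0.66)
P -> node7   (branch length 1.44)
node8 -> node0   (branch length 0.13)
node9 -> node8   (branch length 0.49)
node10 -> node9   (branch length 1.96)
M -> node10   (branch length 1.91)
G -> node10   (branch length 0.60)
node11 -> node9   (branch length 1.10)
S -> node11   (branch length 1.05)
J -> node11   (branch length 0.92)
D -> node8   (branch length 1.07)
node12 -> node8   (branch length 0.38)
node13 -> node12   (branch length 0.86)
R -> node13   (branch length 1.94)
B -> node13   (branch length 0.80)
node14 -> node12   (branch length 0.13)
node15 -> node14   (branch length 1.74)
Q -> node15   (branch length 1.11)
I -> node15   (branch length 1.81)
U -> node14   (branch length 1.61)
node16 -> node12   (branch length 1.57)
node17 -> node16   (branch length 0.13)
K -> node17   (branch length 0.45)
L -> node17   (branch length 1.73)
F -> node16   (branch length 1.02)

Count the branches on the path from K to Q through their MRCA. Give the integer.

The MRCA of K and Q is the node subtending ((R,B),((Q,I),U),((K,L),F)).
From K up to that node: 3 branches. From Q up to the same node: 3 branches. Total: 3 + 3 = 6.

6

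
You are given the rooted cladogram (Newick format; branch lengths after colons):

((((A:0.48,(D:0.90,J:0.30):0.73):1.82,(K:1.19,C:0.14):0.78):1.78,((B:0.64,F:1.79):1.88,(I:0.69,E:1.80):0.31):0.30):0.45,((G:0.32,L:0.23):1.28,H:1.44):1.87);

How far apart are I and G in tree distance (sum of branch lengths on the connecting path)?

5.22

The path runs I → … → MRCA → … → G; the MRCA is the root of the tree.
Branch lengths along that path: 0.69 + 0.31 + 0.30 + 0.45 + 1.87 + 1.28 + 0.32 = 5.22.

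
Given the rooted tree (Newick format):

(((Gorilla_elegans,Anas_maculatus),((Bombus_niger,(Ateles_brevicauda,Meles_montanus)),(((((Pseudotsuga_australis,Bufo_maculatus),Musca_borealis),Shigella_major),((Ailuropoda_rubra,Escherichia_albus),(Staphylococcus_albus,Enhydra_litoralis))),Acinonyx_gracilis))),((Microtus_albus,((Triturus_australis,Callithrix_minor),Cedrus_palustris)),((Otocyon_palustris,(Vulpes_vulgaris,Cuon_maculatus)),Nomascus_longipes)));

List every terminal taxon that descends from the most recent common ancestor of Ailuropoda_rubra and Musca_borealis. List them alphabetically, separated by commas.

Ailuropoda_rubra, Bufo_maculatus, Enhydra_litoralis, Escherichia_albus, Musca_borealis, Pseudotsuga_australis, Shigella_major, Staphylococcus_albus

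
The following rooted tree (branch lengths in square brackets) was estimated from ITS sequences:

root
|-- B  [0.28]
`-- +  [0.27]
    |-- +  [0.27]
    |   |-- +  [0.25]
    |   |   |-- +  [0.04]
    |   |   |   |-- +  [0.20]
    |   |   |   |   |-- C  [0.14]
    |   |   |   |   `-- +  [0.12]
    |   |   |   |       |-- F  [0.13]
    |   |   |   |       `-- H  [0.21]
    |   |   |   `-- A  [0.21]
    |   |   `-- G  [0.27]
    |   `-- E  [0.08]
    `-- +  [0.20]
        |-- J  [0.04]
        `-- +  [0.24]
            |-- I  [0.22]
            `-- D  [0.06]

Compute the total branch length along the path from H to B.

The path runs H → … → MRCA → … → B; the MRCA is the root of the tree.
Branch lengths along that path: 0.21 + 0.12 + 0.20 + 0.04 + 0.25 + 0.27 + 0.27 + 0.28 = 1.64.

1.64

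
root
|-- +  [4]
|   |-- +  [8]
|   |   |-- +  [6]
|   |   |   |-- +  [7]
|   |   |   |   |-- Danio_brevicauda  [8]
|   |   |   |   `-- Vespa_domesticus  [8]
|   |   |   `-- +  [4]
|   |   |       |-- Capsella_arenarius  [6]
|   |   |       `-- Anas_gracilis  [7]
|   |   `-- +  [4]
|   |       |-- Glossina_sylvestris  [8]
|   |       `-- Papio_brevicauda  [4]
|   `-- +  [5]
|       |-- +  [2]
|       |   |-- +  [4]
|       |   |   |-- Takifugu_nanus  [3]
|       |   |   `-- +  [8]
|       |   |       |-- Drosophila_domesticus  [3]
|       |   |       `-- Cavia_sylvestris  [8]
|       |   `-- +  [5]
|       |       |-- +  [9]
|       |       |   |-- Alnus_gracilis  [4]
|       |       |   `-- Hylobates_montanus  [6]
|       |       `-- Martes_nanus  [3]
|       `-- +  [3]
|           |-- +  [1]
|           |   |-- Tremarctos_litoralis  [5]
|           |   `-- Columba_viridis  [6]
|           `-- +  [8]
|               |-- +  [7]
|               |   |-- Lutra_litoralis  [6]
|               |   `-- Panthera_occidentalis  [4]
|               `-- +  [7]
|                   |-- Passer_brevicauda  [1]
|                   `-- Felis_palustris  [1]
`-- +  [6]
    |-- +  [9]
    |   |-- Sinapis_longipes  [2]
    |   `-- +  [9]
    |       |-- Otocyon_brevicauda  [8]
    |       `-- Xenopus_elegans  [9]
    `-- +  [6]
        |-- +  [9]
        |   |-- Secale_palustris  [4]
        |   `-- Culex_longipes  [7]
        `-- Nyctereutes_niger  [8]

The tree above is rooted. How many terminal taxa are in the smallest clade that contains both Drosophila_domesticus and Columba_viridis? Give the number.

The MRCA of Drosophila_domesticus and Columba_viridis is the node subtending (((Takifugu_nanus,(Drosophila_domesticus,Cavia_sylvestris)),((Alnus_gracilis,Hylobates_montanus),Martes_nanus)),((Tremarctos_litoralis,Columba_viridis),((Lutra_litoralis,Panthera_occidentalis),(Passer_brevicauda,Felis_palustris)))).
That clade contains 12 terminal taxa: Alnus_gracilis, Cavia_sylvestris, Columba_viridis, Drosophila_domesticus, Felis_palustris, Hylobates_montanus, Lutra_litoralis, Martes_nanus, Panthera_occidentalis, Passer_brevicauda, Takifugu_nanus, Tremarctos_litoralis.

12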